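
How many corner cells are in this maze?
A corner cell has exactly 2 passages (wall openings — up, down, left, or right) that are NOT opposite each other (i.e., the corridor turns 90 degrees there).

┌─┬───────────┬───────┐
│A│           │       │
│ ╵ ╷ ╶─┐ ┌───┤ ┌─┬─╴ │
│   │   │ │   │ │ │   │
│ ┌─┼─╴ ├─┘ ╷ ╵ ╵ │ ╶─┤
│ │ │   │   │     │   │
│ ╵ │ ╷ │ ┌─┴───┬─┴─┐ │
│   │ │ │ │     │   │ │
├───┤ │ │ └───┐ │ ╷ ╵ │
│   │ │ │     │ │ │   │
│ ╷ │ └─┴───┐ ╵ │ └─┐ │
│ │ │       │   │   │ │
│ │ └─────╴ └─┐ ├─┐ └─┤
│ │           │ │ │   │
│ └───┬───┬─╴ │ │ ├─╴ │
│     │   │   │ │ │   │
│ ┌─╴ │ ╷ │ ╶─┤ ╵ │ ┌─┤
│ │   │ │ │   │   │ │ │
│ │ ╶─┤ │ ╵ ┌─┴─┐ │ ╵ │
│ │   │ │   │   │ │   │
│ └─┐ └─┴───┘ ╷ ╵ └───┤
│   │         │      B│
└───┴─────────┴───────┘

Counting corner cells (2 non-opposite passages):
Total corners: 58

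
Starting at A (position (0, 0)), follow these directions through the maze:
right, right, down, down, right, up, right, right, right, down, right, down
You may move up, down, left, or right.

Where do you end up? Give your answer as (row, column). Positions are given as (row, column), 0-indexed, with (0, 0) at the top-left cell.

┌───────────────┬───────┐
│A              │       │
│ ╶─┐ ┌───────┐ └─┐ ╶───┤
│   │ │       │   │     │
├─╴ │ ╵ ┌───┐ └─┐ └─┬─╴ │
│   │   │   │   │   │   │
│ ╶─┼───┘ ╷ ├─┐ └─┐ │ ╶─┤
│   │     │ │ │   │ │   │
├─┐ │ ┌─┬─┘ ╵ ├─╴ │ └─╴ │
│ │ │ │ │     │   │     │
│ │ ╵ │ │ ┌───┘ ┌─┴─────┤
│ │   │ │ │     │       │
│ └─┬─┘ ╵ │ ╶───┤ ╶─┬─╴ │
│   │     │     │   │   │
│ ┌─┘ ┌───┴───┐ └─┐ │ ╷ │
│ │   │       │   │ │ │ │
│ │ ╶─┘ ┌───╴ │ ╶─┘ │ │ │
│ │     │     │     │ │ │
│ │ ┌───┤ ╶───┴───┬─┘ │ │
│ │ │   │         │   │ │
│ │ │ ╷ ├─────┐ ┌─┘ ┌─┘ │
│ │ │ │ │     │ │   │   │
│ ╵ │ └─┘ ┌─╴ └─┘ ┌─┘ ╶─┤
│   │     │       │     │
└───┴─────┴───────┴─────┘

Following directions step by step:
Start: (0, 0)
  right: (0, 0) → (0, 1)
  right: (0, 1) → (0, 2)
  down: (0, 2) → (1, 2)
  down: (1, 2) → (2, 2)
  right: (2, 2) → (2, 3)
  up: (2, 3) → (1, 3)
  right: (1, 3) → (1, 4)
  right: (1, 4) → (1, 5)
  right: (1, 5) → (1, 6)
  down: (1, 6) → (2, 6)
  right: (2, 6) → (2, 7)
  down: (2, 7) → (3, 7)
Final position: (3, 7)

Path taken:

┌───────────────┬───────┐
│A → ↓          │       │
│ ╶─┐ ┌───────┐ └─┐ ╶───┤
│   │↓│↱ → → ↓│   │     │
├─╴ │ ╵ ┌───┐ └─┐ └─┬─╴ │
│   │↳ ↑│   │↳ ↓│   │   │
│ ╶─┼───┘ ╷ ├─┐ └─┐ │ ╶─┤
│   │     │ │ │B  │ │   │
├─┐ │ ┌─┬─┘ ╵ ├─╴ │ └─╴ │
│ │ │ │ │     │   │     │
│ │ ╵ │ │ ┌───┘ ┌─┴─────┤
│ │   │ │ │     │       │
│ └─┬─┘ ╵ │ ╶───┤ ╶─┬─╴ │
│   │     │     │   │   │
│ ┌─┘ ┌───┴───┐ └─┐ │ ╷ │
│ │   │       │   │ │ │ │
│ │ ╶─┘ ┌───╴ │ ╶─┘ │ │ │
│ │     │     │     │ │ │
│ │ ┌───┤ ╶───┴───┬─┘ │ │
│ │ │   │         │   │ │
│ │ │ ╷ ├─────┐ ┌─┘ ┌─┘ │
│ │ │ │ │     │ │   │   │
│ ╵ │ └─┘ ┌─╴ └─┘ ┌─┘ ╶─┤
│   │     │       │     │
└───┴─────┴───────┴─────┘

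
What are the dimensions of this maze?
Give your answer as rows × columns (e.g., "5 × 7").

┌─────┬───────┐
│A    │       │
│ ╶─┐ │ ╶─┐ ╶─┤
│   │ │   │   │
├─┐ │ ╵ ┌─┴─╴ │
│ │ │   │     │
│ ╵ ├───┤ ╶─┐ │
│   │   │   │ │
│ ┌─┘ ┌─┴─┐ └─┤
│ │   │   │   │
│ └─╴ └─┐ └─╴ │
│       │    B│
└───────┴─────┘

Counting the maze dimensions:
Rows (vertical): 6
Columns (horizontal): 7
Dimensions: 6 × 7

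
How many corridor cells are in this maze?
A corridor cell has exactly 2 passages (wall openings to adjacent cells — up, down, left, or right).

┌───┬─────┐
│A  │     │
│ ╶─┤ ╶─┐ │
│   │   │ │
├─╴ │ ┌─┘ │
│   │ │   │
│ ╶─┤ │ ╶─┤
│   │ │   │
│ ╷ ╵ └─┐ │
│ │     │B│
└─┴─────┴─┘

Counting cells with exactly 2 passages:
Total corridor cells: 17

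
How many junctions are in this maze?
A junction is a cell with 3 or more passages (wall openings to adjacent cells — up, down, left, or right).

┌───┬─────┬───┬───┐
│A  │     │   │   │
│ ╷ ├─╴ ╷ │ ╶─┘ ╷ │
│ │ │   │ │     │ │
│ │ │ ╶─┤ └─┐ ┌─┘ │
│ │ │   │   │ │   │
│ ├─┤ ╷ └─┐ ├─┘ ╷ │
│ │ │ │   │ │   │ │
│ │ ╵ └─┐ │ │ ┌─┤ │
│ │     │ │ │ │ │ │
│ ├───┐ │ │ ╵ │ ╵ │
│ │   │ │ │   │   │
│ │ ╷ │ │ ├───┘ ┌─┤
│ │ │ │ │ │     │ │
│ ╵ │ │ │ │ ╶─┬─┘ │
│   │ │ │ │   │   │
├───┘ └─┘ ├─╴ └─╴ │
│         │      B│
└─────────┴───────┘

Checking each cell for number of passages:

Junctions found (3+ passages):
  (0, 3): 3 passages
  (1, 6): 3 passages
  (2, 2): 3 passages
  (2, 8): 3 passages
  (4, 2): 3 passages
  (5, 7): 3 passages
  (7, 8): 3 passages
  (8, 2): 3 passages
  (8, 6): 3 passages
Total junctions: 9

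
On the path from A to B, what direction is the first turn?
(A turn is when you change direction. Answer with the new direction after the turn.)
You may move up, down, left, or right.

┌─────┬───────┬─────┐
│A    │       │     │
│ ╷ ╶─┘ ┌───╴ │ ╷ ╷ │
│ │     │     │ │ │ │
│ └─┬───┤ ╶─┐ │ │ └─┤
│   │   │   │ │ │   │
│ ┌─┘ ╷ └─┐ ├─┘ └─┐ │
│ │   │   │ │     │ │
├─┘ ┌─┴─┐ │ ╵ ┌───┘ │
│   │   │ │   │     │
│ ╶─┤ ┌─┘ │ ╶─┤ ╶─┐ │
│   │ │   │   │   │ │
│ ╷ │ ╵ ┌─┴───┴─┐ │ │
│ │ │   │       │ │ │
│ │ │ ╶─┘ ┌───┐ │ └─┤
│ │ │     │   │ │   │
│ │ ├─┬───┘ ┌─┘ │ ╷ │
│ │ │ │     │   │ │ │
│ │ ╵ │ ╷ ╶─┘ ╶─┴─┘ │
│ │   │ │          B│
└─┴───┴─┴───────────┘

Directions: right, down, right, right, up, right, right, right, down, left, left, down, right, down, down, right, up, right, up, up, up, right, down, down, right, down, down, left, left, down, right, down, down, right, down, down
First turn direction: down

Solution:

┌─────┬───────┬─────┐
│A ↓  │↱ → → ↓│↱ ↓  │
│ ╷ ╶─┘ ┌───╴ │ ╷ ╷ │
│ │↳ → ↑│↓ ← ↲│↑│↓│ │
│ └─┬───┤ ╶─┐ │ │ └─┤
│   │   │↳ ↓│ │↑│↳ ↓│
│ ┌─┘ ╷ └─┐ ├─┘ └─┐ │
│ │   │   │↓│↱ ↑  │↓│
├─┘ ┌─┴─┐ │ ╵ ┌───┘ │
│   │   │ │↳ ↑│↓ ← ↲│
│ ╶─┤ ┌─┘ │ ╶─┤ ╶─┐ │
│   │ │   │   │↳ ↓│ │
│ ╷ │ ╵ ┌─┴───┴─┐ │ │
│ │ │   │       │↓│ │
│ │ │ ╶─┘ ┌───┐ │ └─┤
│ │ │     │   │ │↳ ↓│
│ │ ├─┬───┘ ┌─┘ │ ╷ │
│ │ │ │     │   │ │↓│
│ │ ╵ │ ╷ ╶─┘ ╶─┴─┘ │
│ │   │ │          B│
└─┴───┴─┴───────────┘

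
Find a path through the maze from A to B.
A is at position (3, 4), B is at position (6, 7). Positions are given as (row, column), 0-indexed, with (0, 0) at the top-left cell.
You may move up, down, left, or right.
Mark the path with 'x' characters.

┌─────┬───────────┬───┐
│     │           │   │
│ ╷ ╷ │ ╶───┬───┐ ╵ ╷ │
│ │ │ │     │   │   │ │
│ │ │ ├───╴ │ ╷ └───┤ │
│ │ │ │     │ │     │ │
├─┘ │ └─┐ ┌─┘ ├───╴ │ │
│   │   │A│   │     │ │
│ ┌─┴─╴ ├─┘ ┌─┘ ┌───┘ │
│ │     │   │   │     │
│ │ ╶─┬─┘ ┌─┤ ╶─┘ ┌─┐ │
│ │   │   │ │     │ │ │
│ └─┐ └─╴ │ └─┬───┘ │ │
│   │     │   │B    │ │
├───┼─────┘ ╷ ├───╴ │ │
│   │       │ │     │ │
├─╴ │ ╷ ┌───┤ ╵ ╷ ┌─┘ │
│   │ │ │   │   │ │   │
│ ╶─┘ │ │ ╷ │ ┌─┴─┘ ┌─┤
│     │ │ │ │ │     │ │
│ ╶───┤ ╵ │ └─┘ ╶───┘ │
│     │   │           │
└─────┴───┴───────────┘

Finding the shortest path from (3, 4) to (6, 7):
Path length: 52 steps
Directions: up → right → up → left → left → up → right → right → right → right → right → down → right → up → right → down → down → down → down → down → down → down → down → left → down → left → left → down → left → left → up → up → left → down → down → left → up → up → up → right → right → up → right → down → down → right → up → right → right → up → left → left

Solution:

┌─────┬───────────┬───┐
│     │x x x x x x│x x│
│ ╷ ╷ │ ╶───┬───┐ ╵ ╷ │
│ │ │ │x x x│   │x x│x│
│ │ │ ├───╴ │ ╷ └───┤ │
│ │ │ │  x x│ │     │x│
├─┘ │ └─┐ ┌─┘ ├───╴ │ │
│   │   │A│   │     │x│
│ ┌─┴─╴ ├─┘ ┌─┘ ┌───┘ │
│ │     │   │   │    x│
│ │ ╶─┬─┘ ┌─┤ ╶─┘ ┌─┐ │
│ │   │   │ │     │ │x│
│ └─┐ └─╴ │ └─┬───┘ │ │
│   │     │x x│B x x│x│
├───┼─────┘ ╷ ├───╴ │ │
│   │  x x x│x│x x x│x│
├─╴ │ ╷ ┌───┤ ╵ ╷ ┌─┘ │
│   │ │x│x x│x x│ │x x│
│ ╶─┘ │ │ ╷ │ ┌─┴─┘ ┌─┤
│     │x│x│x│ │x x x│ │
│ ╶───┤ ╵ │ └─┘ ╶───┘ │
│     │x x│x x x      │
└─────┴───┴───────────┘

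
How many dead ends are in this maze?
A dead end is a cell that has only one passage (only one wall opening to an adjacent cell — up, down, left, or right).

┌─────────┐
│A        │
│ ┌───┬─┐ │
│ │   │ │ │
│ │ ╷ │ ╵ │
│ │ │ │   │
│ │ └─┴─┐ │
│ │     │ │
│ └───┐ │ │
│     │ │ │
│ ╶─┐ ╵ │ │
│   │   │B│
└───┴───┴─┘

Checking each cell for number of passages:

Dead ends found at positions:
  (1, 3)
  (2, 2)
  (5, 1)
  (5, 4)
Total dead ends: 4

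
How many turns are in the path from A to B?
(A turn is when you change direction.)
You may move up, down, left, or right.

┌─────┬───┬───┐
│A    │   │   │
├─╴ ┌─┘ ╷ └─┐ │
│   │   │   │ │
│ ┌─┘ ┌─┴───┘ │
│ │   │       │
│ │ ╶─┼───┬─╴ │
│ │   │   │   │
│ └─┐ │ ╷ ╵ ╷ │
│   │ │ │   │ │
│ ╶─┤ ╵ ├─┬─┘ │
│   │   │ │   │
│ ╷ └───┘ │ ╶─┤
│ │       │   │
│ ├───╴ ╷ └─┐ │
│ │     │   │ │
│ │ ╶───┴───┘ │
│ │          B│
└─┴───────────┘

Directions: right, down, left, down, down, down, down, right, down, right, right, down, left, left, down, right, right, right, right, right
Number of turns: 10

Solution:

┌─────┬───┬───┐
│A ↓  │   │   │
├─╴ ┌─┘ ╷ └─┐ │
│↓ ↲│   │   │ │
│ ┌─┘ ┌─┴───┘ │
│↓│   │       │
│ │ ╶─┼───┬─╴ │
│↓│   │   │   │
│ └─┐ │ ╷ ╵ ╷ │
│↓  │ │ │   │ │
│ ╶─┤ ╵ ├─┬─┘ │
│↳ ↓│   │ │   │
│ ╷ └───┘ │ ╶─┤
│ │↳ → ↓  │   │
│ ├───╴ ╷ └─┐ │
│ │↓ ← ↲│   │ │
│ │ ╶───┴───┘ │
│ │↳ → → → → B│
└─┴───────────┘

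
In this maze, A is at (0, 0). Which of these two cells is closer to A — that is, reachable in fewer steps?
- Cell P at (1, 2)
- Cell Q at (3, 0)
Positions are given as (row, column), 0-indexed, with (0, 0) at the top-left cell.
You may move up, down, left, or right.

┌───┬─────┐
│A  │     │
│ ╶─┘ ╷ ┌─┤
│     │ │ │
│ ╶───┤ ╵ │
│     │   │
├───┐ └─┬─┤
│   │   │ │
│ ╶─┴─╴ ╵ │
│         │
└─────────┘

Shortest path A → P at (1, 2): 3 steps
Shortest path A → Q at (3, 0): 11 steps

P is closer (3 steps vs 11 steps).

Path to P:

┌───┬─────┐
│A  │     │
│ ╶─┘ ╷ ┌─┤
│↳ → P│ │ │
│ ╶───┤ ╵ │
│     │   │
├───┐ └─┬─┤
│   │   │ │
│ ╶─┴─╴ ╵ │
│         │
└─────────┘

Path to Q:

┌───┬─────┐
│A  │     │
│ ╶─┘ ╷ ┌─┤
│↓    │ │ │
│ ╶───┤ ╵ │
│↳ → ↓│   │
├───┐ └─┬─┤
│Q  │↳ ↓│ │
│ ╶─┴─╴ ╵ │
│↑ ← ← ↲  │
└─────────┘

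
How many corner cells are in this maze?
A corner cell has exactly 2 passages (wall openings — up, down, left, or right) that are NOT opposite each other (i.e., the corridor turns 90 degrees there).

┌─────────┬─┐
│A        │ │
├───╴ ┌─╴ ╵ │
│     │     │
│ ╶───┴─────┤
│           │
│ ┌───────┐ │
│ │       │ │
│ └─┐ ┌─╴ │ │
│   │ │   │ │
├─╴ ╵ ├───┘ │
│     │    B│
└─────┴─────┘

Counting corner cells (2 non-opposite passages):
Total corners: 11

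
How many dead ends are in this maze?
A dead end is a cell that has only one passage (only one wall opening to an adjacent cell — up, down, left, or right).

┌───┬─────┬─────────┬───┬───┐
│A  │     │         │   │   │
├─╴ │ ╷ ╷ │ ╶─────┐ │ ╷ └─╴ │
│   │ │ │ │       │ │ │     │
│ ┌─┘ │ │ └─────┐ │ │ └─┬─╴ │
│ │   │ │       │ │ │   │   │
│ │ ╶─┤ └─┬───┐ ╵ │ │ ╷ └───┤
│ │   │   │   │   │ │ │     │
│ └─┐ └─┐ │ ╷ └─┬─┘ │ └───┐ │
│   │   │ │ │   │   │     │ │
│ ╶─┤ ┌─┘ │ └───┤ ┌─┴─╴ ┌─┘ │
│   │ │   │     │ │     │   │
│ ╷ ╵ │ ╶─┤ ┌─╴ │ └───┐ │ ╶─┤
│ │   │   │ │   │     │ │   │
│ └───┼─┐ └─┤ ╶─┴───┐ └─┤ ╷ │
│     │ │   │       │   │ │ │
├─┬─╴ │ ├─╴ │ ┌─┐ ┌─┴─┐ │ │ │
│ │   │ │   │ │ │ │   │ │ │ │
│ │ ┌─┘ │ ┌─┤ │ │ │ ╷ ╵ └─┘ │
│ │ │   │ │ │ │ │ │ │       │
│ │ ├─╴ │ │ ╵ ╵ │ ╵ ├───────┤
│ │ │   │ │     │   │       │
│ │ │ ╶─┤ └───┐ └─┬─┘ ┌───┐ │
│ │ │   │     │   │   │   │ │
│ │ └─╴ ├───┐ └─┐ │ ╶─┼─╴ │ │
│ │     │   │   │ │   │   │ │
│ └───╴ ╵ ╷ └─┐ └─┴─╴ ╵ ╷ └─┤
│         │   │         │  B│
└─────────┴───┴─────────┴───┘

Checking each cell for number of passages:

Dead ends found at positions:
  (0, 0)
  (0, 12)
  (2, 12)
  (4, 1)
  (4, 3)
  (4, 7)
  (4, 12)
  (5, 9)
  (6, 5)
  (6, 11)
  (7, 3)
  (7, 9)
  (8, 0)
  (8, 7)
  (8, 12)
  (9, 2)
  (9, 5)
  (11, 11)
  (12, 8)
  (12, 13)
  (13, 6)
  (13, 13)
Total dead ends: 22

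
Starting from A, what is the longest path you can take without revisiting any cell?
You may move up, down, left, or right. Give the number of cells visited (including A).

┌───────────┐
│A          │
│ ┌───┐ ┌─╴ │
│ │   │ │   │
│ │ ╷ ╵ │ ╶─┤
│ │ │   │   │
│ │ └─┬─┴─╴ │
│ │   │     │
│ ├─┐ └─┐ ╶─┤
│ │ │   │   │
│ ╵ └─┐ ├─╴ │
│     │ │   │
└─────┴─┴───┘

Finding longest simple path using DFS:
Start: (0, 0)
Longest path visits 16 cells
Path: A → right → right → right → right → right → down → left → down → right → down → left → down → right → down → left

Solution:

┌───────────┐
│A → → → → ↓│
│ ┌───┐ ┌─╴ │
│ │   │ │↓ ↲│
│ │ ╷ ╵ │ ╶─┤
│ │ │   │↳ ↓│
│ │ └─┬─┴─╴ │
│ │   │  ↓ ↲│
│ ├─┐ └─┐ ╶─┤
│ │ │   │↳ ↓│
│ ╵ └─┐ ├─╴ │
│     │ │B ↲│
└─────┴─┴───┘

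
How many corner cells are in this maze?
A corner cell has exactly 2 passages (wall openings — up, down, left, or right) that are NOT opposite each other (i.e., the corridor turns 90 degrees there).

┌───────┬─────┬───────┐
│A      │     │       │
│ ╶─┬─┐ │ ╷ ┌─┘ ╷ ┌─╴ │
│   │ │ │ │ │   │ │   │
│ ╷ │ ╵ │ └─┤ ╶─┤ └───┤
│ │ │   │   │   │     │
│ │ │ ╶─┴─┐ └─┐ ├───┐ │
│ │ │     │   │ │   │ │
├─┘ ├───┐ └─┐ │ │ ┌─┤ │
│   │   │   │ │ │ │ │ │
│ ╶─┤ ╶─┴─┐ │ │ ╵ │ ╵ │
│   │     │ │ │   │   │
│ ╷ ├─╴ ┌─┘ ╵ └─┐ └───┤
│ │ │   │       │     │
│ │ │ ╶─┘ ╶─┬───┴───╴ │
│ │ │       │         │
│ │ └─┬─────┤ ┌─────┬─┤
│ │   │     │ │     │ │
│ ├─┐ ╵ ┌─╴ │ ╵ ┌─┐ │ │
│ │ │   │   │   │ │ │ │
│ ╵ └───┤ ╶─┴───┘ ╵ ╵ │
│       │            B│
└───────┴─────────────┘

Counting corner cells (2 non-opposite passages):
Total corners: 54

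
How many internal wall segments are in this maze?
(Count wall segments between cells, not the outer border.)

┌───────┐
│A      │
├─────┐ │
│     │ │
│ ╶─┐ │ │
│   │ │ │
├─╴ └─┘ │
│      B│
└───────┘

Counting internal wall segments:
Total internal walls: 9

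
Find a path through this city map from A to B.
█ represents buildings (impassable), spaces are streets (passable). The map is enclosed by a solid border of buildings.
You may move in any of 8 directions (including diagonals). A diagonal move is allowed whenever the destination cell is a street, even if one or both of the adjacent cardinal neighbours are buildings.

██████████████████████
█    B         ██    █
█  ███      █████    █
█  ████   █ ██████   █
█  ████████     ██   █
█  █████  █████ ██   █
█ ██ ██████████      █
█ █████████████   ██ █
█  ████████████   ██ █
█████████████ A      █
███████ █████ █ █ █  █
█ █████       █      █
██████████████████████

Finding the shortest path from A to B:
Movement: 8-directional
Path length: 14 steps
Directions: up-right → up → up → up → up-left → left → left → up-left → up-left → left → left → left → left → up-left

Solution:

██████████████████████
█    B         ██    █
█  ███↖←←←← █████    █
█  ████   █↖██████   █
█  ████████ ↖←← ██   █
█  █████  █████↖██   █
█ ██ ██████████↑     █
█ █████████████↑  ██ █
█  ████████████↑  ██ █
█████████████ A      █
███████ █████ █ █ █  █
█ █████       █      █
██████████████████████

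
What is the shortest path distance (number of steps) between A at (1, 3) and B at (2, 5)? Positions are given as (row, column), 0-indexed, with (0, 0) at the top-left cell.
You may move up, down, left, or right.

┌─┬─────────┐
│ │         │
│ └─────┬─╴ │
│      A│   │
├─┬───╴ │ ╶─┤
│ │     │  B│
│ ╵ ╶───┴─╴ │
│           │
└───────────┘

Finding path from (1, 3) to (2, 5):
Path: (1,3) → (2,3) → (2,2) → (2,1) → (3,1) → (3,2) → (3,3) → (3,4) → (3,5) → (2,5)
Distance: 9 steps

Solution:

┌─┬─────────┐
│ │         │
│ └─────┬─╴ │
│      A│   │
├─┬───╴ │ ╶─┤
│ │↓ ← ↲│  B│
│ ╵ ╶───┴─╴ │
│  ↳ → → → ↑│
└───────────┘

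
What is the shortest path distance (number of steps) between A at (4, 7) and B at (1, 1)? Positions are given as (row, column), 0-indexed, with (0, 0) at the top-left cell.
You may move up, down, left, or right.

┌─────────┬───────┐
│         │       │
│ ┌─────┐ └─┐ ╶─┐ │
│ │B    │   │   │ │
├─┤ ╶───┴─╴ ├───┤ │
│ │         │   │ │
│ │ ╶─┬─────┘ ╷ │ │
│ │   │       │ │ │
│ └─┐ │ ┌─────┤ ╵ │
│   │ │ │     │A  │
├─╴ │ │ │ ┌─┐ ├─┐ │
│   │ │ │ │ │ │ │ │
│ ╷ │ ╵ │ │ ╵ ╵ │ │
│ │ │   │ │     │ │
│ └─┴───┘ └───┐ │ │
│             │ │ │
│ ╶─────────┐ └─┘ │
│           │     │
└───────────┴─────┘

Finding path from (4, 7) to (1, 1):
Path: (4,7) → (3,7) → (2,7) → (2,6) → (3,6) → (3,5) → (3,4) → (3,3) → (4,3) → (5,3) → (6,3) → (6,2) → (5,2) → (4,2) → (3,2) → (3,1) → (2,1) → (1,1)
Distance: 17 steps

Solution:

┌─────────┬───────┐
│         │       │
│ ┌─────┐ └─┐ ╶─┐ │
│ │B    │   │   │ │
├─┤ ╶───┴─╴ ├───┤ │
│ │↑        │↓ ↰│ │
│ │ ╶─┬─────┘ ╷ │ │
│ │↑ ↰│↓ ← ← ↲│↑│ │
│ └─┐ │ ┌─────┤ ╵ │
│   │↑│↓│     │A  │
├─╴ │ │ │ ┌─┐ ├─┐ │
│   │↑│↓│ │ │ │ │ │
│ ╷ │ ╵ │ │ ╵ ╵ │ │
│ │ │↑ ↲│ │     │ │
│ └─┴───┘ └───┐ │ │
│             │ │ │
│ ╶─────────┐ └─┘ │
│           │     │
└───────────┴─────┘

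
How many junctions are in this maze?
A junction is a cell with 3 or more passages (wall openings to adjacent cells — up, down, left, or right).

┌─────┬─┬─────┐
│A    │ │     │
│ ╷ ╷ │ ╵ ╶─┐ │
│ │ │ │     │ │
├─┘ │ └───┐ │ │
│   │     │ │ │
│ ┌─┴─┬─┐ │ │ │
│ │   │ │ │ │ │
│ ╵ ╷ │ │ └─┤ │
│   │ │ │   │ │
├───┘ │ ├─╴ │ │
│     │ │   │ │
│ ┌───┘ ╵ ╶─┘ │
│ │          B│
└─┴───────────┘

Checking each cell for number of passages:

Junctions found (3+ passages):
  (0, 1): 3 passages
  (1, 4): 3 passages
  (6, 3): 3 passages
  (6, 4): 3 passages
Total junctions: 4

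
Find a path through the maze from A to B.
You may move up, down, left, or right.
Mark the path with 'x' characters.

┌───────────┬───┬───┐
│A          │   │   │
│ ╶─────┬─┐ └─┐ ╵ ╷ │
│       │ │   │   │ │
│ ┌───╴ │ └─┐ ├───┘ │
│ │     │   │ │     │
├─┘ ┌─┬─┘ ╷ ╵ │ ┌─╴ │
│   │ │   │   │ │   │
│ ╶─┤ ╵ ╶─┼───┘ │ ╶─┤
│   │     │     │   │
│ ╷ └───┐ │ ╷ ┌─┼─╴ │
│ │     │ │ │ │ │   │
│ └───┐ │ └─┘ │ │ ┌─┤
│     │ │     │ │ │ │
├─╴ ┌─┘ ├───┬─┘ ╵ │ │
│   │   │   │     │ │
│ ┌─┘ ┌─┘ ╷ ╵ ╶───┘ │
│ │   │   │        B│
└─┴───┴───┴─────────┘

Finding the shortest path through the maze:
Path length: 41 steps
Directions: right → right → right → right → right → down → right → down → down → left → up → left → down → left → down → right → down → down → right → right → up → up → right → up → up → right → right → down → left → down → right → down → left → down → down → left → left → down → right → right → right

Solution:

┌───────────┬───┬───┐
│A x x x x x│   │   │
│ ╶─────┬─┐ └─┐ ╵ ╷ │
│       │ │x x│   │ │
│ ┌───╴ │ └─┐ ├───┘ │
│ │     │x x│x│x x x│
├─┘ ┌─┬─┘ ╷ ╵ │ ┌─╴ │
│   │ │x x│x x│x│x x│
│ ╶─┤ ╵ ╶─┼───┘ │ ╶─┤
│   │  x x│  x x│x x│
│ ╷ └───┐ │ ╷ ┌─┼─╴ │
│ │     │x│ │x│ │x x│
│ └───┐ │ └─┘ │ │ ┌─┤
│     │ │x x x│ │x│ │
├─╴ ┌─┘ ├───┬─┘ ╵ │ │
│   │   │   │x x x│ │
│ ┌─┘ ┌─┘ ╷ ╵ ╶───┘ │
│ │   │   │  x x x B│
└─┴───┴───┴─────────┘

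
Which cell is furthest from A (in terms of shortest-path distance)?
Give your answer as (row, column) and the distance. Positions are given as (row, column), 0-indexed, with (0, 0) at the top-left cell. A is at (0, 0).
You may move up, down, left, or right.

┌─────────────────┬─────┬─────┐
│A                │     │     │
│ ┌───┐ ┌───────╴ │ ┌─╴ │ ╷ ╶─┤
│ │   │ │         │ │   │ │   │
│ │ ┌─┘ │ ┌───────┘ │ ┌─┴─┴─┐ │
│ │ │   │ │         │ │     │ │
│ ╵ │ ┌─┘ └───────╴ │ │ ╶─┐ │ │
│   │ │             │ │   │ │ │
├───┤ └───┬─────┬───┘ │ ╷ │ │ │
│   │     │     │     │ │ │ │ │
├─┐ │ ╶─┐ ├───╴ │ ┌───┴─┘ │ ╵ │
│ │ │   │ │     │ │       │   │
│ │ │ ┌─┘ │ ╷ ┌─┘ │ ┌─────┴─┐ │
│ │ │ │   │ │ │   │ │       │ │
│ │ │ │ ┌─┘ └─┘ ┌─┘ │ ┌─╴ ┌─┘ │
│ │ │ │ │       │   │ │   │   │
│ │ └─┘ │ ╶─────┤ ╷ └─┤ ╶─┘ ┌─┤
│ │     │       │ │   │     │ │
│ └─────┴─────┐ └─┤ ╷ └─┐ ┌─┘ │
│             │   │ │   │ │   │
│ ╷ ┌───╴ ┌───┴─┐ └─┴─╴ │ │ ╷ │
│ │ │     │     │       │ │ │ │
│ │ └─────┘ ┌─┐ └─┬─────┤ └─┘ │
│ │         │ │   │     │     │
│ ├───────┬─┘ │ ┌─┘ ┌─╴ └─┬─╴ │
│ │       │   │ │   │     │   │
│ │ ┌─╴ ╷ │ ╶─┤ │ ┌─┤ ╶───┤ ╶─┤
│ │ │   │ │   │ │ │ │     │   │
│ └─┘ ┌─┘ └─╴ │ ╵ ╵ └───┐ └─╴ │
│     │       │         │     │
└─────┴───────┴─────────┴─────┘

Computing BFS distances from A to all cells:
Furthest cell: (11, 6)
Distance: 133 steps

Path from A to the furthest cell:

┌─────────────────┬─────┬─────┐
│A → → → → → → → ↓│↱ → ↓│     │
│ ┌───┐ ┌───────╴ │ ┌─╴ │ ╷ ╶─┤
│ │   │ │↓ ← ← ← ↲│↑│↓ ↲│ │   │
│ │ ┌─┘ │ ┌───────┘ │ ┌─┴─┴─┐ │
│ │ │   │↓│        ↑│↓│↱ → ↓│ │
│ ╵ │ ┌─┘ └───────╴ │ │ ╶─┐ │ │
│   │ │  ↳ → → → → ↑│↓│↑ ↰│↓│ │
├───┤ └───┬─────┬───┘ │ ╷ │ │ │
│   │     │     │↓ ← ↲│ │↑│↓│ │
├─┐ │ ╶─┐ ├───╴ │ ┌───┴─┘ │ ╵ │
│ │ │   │ │     │↓│↱ → → ↑│↳ ↓│
│ │ │ ┌─┘ │ ╷ ┌─┘ │ ┌─────┴─┐ │
│ │ │ │   │ │ │↓ ↲│↑│       │↓│
│ │ │ │ ┌─┘ └─┘ ┌─┘ │ ┌─╴ ┌─┘ │
│ │ │ │ │↓ ← ← ↲│  ↑│ │   │↓ ↲│
│ │ └─┘ │ ╶─────┤ ╷ └─┤ ╶─┘ ┌─┤
│ │     │↳ → → ↓│ │↑ ↰│  ↓ ↲│ │
│ └─────┴─────┐ └─┤ ╷ └─┐ ┌─┘ │
│↓ ↰          │↳ ↓│ │↑ ↰│↓│   │
│ ╷ ┌───╴ ┌───┴─┐ └─┴─╴ │ │ ╷ │
│↓│↑│     │↓ ← ↰│↳ → → ↑│↓│ │ │
│ │ └─────┘ ┌─┐ └─┬─────┤ └─┘ │
│↓│↑ ← ← ← ↲│B│↑  │↓ ← ↰│↳ → ↓│
│ ├───────┬─┘ │ ┌─┘ ┌─╴ └─┬─╴ │
│↓│    ↱ ↓│↱ ↑│↑│↓ ↲│↱ ↑  │↓ ↲│
│ │ ┌─╴ ╷ │ ╶─┤ │ ┌─┤ ╶───┤ ╶─┤
│↓│ │↱ ↑│↓│↑ ↰│↑│↓│ │↑ ← ↰│↳ ↓│
│ └─┘ ┌─┘ └─╴ │ ╵ ╵ └───┐ └─╴ │
│↳ → ↑│  ↳ → ↑│↑ ↲      │↑ ← ↲│
└─────┴───────┴─────────┴─────┘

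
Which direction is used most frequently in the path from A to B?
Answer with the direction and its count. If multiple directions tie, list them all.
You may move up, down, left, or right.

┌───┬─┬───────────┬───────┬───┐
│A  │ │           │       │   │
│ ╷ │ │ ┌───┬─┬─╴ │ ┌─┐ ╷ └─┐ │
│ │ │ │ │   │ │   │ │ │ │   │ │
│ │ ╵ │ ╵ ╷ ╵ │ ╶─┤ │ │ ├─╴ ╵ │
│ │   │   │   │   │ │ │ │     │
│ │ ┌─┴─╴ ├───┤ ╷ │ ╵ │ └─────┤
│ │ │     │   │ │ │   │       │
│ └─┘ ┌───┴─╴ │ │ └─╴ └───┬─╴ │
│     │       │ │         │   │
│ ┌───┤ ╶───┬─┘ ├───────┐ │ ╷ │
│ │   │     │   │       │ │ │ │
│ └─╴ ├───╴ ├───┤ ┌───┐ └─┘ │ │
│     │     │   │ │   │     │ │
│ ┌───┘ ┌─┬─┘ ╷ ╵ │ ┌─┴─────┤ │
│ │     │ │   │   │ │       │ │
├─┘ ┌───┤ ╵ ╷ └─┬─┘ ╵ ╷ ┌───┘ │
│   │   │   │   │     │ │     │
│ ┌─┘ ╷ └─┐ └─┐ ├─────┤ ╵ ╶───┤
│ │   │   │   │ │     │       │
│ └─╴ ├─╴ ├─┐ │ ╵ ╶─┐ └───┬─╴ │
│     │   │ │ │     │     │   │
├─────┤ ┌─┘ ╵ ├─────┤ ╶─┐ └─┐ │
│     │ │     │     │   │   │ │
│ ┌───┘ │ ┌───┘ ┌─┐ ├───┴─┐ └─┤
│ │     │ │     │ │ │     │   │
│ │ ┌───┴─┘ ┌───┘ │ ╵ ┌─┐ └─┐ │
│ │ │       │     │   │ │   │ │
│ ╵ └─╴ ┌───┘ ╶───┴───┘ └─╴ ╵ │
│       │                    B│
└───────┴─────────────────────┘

Directions: down, down, down, down, right, right, up, right, right, up, left, up, up, right, right, right, right, right, down, left, down, right, down, down, right, right, up, left, up, up, up, right, right, down, down, down, right, right, right, down, left, down, down, left, left, up, left, left, left, down, down, left, up, left, down, down, right, down, down, right, up, right, right, down, right, right, down, right, down, right, down, down
Counts: {'down': 25, 'right': 25, 'up': 11, 'left': 11}
Most common: down and right (tied at 25 times each)

Solution:

┌───┬─┬───────────┬───────┬───┐
│A  │ │↱ → → → → ↓│↱ → ↓  │   │
│ ╷ │ │ ┌───┬─┬─╴ │ ┌─┐ ╷ └─┐ │
│↓│ │ │↑│   │ │↓ ↲│↑│ │↓│   │ │
│ │ ╵ │ ╵ ╷ ╵ │ ╶─┤ │ │ ├─╴ ╵ │
│↓│   │↑ ↰│   │↳ ↓│↑│ │↓│     │
│ │ ┌─┴─╴ ├───┤ ╷ │ ╵ │ └─────┤
│↓│ │↱ → ↑│   │ │↓│↑ ↰│↳ → → ↓│
│ └─┘ ┌───┴─╴ │ │ └─╴ └───┬─╴ │
│↳ → ↑│       │ │↳ → ↑    │↓ ↲│
│ ┌───┤ ╶───┬─┘ ├───────┐ │ ╷ │
│ │   │     │   │↓ ← ← ↰│ │↓│ │
│ └─╴ ├───╴ ├───┤ ┌───┐ └─┘ │ │
│     │     │↓ ↰│↓│   │↑ ← ↲│ │
│ ┌───┘ ┌─┬─┘ ╷ ╵ │ ┌─┴─────┤ │
│ │     │ │  ↓│↑ ↲│ │       │ │
├─┘ ┌───┤ ╵ ╷ └─┬─┘ ╵ ╷ ┌───┘ │
│   │   │   │↳ ↓│     │ │     │
│ ┌─┘ ╷ └─┐ └─┐ ├─────┤ ╵ ╶───┤
│ │   │   │   │↓│↱ → ↓│       │
│ └─╴ ├─╴ ├─┐ │ ╵ ╶─┐ └───┬─╴ │
│     │   │ │ │↳ ↑  │↳ → ↓│   │
├─────┤ ┌─┘ ╵ ├─────┤ ╶─┐ └─┐ │
│     │ │     │     │   │↳ ↓│ │
│ ┌───┘ │ ┌───┘ ┌─┐ ├───┴─┐ └─┤
│ │     │ │     │ │ │     │↳ ↓│
│ │ ┌───┴─┘ ┌───┘ │ ╵ ┌─┐ └─┐ │
│ │ │       │     │   │ │   │↓│
│ ╵ └─╴ ┌───┘ ╶───┴───┘ └─╴ ╵ │
│       │                    B│
└───────┴─────────────────────┘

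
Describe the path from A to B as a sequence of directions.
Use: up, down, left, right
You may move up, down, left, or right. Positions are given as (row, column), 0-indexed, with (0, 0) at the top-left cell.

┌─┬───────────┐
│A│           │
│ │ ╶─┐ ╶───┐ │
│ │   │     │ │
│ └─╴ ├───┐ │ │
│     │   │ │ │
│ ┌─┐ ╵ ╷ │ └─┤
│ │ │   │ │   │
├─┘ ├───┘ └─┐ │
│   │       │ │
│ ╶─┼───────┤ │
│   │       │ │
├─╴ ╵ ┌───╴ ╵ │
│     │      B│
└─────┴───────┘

Finding the path and converting it to directions:
Path through cells: (0,0) → (1,0) → (2,0) → (2,1) → (2,2) → (1,2) → (1,1) → (0,1) → (0,2) → (0,3) → (1,3) → (1,4) → (1,5) → (2,5) → (3,5) → (3,6) → (4,6) → (5,6) → (6,6)
Directions: down, down, right, right, up, left, up, right, right, down, right, right, down, down, right, down, down, down

Solution:

┌─┬───────────┐
│A│↱ → ↓      │
│ │ ╶─┐ ╶───┐ │
│↓│↑ ↰│↳ → ↓│ │
│ └─╴ ├───┐ │ │
│↳ → ↑│   │↓│ │
│ ┌─┐ ╵ ╷ │ └─┤
│ │ │   │ │↳ ↓│
├─┘ ├───┘ └─┐ │
│   │       │↓│
│ ╶─┼───────┤ │
│   │       │↓│
├─╴ ╵ ┌───╴ ╵ │
│     │      B│
└─────┴───────┘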